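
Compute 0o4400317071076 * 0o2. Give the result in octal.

Multiply each base-8 digit by 2, carrying:
  6×2 = 12 → write 4 carry 1
  7×2+1 = 15 → write 7 carry 1
  0×2+1 = 1 → write 1
  1×2 = 2 → write 2
  7×2 = 14 → write 6 carry 1
  0×2+1 = 1 → write 1
  7×2 = 14 → write 6 carry 1
  1×2+1 = 3 → write 3
  3×2 = 6 → write 6
  0×2 = 0 → write 0
  0×2 = 0 → write 0
  4×2 = 8 → write 0 carry 1
  4×2+1 = 9 → write 1 carry 1
  remaining carry: 1

0o11000636162174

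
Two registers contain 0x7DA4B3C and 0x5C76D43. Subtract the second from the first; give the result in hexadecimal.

Subtract column by column in base 16:
  C-3 → 9
  3-4 → F (borrow)
  B-D-1 → D (borrow)
  4-6-1 → D (borrow)
  A-7-1 → 2
  D-C → 1
  7-5 → 2

0x212DDF9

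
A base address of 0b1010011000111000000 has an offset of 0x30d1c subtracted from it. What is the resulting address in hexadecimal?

0x224a4

0b1010011000111000000 = 0x531c0 in hexadecimal.
Subtract column by column in base 16:
  0-c → 4 (borrow)
  c-1-1 → a
  1-d → 4 (borrow)
  3-0-1 → 2
  5-3 → 2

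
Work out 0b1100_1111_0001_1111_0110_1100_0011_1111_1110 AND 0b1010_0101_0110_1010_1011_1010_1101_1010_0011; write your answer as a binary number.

0b100001010000101000101000000110100010

AND bit by bit (1 only where both bits are 1):
  110011110001111101101100001111111110
& 101001010110101010111010110110100011
= 100001010000101000101000000110100010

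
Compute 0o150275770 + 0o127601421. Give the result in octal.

0o300077411

Add column by column in base 8, right to left:
  0+1 = 1
  7+2 = 1 carry 1
  7+4+1 = 4 carry 1
  5+1+1 = 7
  7+0 = 7
  2+6 = 0 carry 1
  0+7+1 = 0 carry 1
  5+2+1 = 0 carry 1
  1+1+1 = 3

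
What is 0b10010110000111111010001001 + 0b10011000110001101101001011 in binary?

Add column by column in base 2, right to left:
  1+1 = 0 carry 1
  0+1+1 = 0 carry 1
  0+0+1 = 1
  1+1 = 0 carry 1
  0+0+1 = 1
  0+0 = 0
  0+1 = 1
  1+0 = 1
  0+1 = 1
  1+1 = 0 carry 1
  1+0+1 = 0 carry 1
  1+1+1 = 1 carry 1
  1+1+1 = 1 carry 1
  1+0+1 = 0 carry 1
  1+0+1 = 0 carry 1
  0+0+1 = 1
  0+1 = 1
  0+1 = 1
  0+0 = 0
  1+0 = 1
  1+0 = 1
  0+1 = 1
  1+1 = 0 carry 1
  0+0+1 = 1
  0+0 = 0
  1+1 = 0 carry 1
  final carry 1

0b100101110111001100111010100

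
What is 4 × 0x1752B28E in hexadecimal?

Multiply each base-16 digit by 4, carrying:
  E×4 = 56 → write 8 carry 3
  8×4+3 = 35 → write 3 carry 2
  2×4+2 = 10 → write A
  B×4 = 44 → write C carry 2
  2×4+2 = 10 → write A
  5×4 = 20 → write 4 carry 1
  7×4+1 = 29 → write D carry 1
  1×4+1 = 5 → write 5

0x5D4ACA38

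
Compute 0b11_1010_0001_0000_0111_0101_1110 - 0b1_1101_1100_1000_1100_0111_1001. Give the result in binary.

Subtract column by column in base 2:
  0-1 → 1 (borrow)
  1-0-1 → 0
  1-0 → 1
  1-1 → 0
  1-1 → 0
  0-1 → 1 (borrow)
  1-1-1 → 1 (borrow)
  0-0-1 → 1 (borrow)
  1-0-1 → 0
  1-0 → 1
  1-1 → 0
  0-1 → 1 (borrow)
  0-0-1 → 1 (borrow)
  0-0-1 → 1 (borrow)
  0-0-1 → 1 (borrow)
  0-1-1 → 0 (borrow)
  1-0-1 → 0
  0-0 → 0
  0-1 → 1 (borrow)
  0-1-1 → 0 (borrow)
  0-1-1 → 0 (borrow)
  1-0-1 → 0
  0-1 → 1 (borrow)
  1-1-1 → 1 (borrow)
  1-1-1 → 1 (borrow)
  1-0-1 → 0

0b1110001000111101011100101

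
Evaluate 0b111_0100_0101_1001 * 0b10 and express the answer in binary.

Multiply each base-2 digit by 2, carrying:
  1×2 = 2 → write 0 carry 1
  0×2+1 = 1 → write 1
  0×2 = 0 → write 0
  1×2 = 2 → write 0 carry 1
  1×2+1 = 3 → write 1 carry 1
  0×2+1 = 1 → write 1
  1×2 = 2 → write 0 carry 1
  0×2+1 = 1 → write 1
  0×2 = 0 → write 0
  0×2 = 0 → write 0
  1×2 = 2 → write 0 carry 1
  0×2+1 = 1 → write 1
  1×2 = 2 → write 0 carry 1
  1×2+1 = 3 → write 1 carry 1
  1×2+1 = 3 → write 1 carry 1
  remaining carry: 1

0b1110100010110010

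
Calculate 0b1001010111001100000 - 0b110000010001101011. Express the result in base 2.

0b11010100111110101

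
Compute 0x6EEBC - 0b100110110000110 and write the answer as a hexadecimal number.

0b100110110000110 = 0x4D86 in hexadecimal.
Subtract column by column in base 16:
  C-6 → 6
  B-8 → 3
  E-D → 1
  E-4 → A
  6-0 → 6

0x6A136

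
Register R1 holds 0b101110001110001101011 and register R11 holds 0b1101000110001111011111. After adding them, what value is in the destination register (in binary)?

Add column by column in base 2, right to left:
  1+1 = 0 carry 1
  1+1+1 = 1 carry 1
  0+1+1 = 0 carry 1
  1+1+1 = 1 carry 1
  0+1+1 = 0 carry 1
  1+0+1 = 0 carry 1
  1+1+1 = 1 carry 1
  0+1+1 = 0 carry 1
  0+1+1 = 0 carry 1
  0+1+1 = 0 carry 1
  1+0+1 = 0 carry 1
  1+0+1 = 0 carry 1
  1+0+1 = 0 carry 1
  0+1+1 = 0 carry 1
  0+1+1 = 0 carry 1
  0+0+1 = 1
  1+0 = 1
  1+0 = 1
  1+1 = 0 carry 1
  0+0+1 = 1
  1+1 = 0 carry 1
  0+1+1 = 0 carry 1
  final carry 1

0b10010111000000001001010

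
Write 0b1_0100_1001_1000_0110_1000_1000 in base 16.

0x1498688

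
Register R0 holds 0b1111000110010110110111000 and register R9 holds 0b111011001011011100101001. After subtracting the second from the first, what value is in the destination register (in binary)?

0b111101100111011010001111

Subtract column by column in base 2:
  0-1 → 1 (borrow)
  0-0-1 → 1 (borrow)
  0-0-1 → 1 (borrow)
  1-1-1 → 1 (borrow)
  1-0-1 → 0
  1-1 → 0
  0-0 → 0
  1-0 → 1
  1-1 → 0
  0-1 → 1 (borrow)
  1-1-1 → 1 (borrow)
  1-0-1 → 0
  0-1 → 1 (borrow)
  1-1-1 → 1 (borrow)
  0-0-1 → 1 (borrow)
  0-1-1 → 0 (borrow)
  1-0-1 → 0
  1-0 → 1
  0-1 → 1 (borrow)
  0-1-1 → 0 (borrow)
  0-0-1 → 1 (borrow)
  1-1-1 → 1 (borrow)
  1-1-1 → 1 (borrow)
  1-1-1 → 1 (borrow)
  1-0-1 → 0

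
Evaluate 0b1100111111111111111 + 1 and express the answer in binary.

The trailing 15 digits are 1 (max in base 2), so adding 1 cascades: they roll to 0 and the next digit up increments.

0b1101000000000000000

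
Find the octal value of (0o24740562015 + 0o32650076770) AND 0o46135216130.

0o46010200000

Add column by column in base 8, right to left:
  5+0 = 5
  1+7 = 0 carry 1
  0+7+1 = 0 carry 1
  2+6+1 = 1 carry 1
  6+7+1 = 6 carry 1
  5+0+1 = 6
  0+0 = 0
  4+5 = 1 carry 1
  7+6+1 = 6 carry 1
  4+2+1 = 7
  2+3 = 5
Sum = 0o57610661005; now AND with 0o46135216130:
  5&4=4, 7&6=6, 6&1=0, 1&3=1, 0&5=0, 6&2=2, 6&1=0, 1&6=0, 0&1=0, 0&3=0, 5&0=0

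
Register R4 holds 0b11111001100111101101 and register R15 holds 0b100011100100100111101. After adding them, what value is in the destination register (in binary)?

0b1000010110001100101010

Add column by column in base 2, right to left:
  1+1 = 0 carry 1
  0+0+1 = 1
  1+1 = 0 carry 1
  1+1+1 = 1 carry 1
  0+1+1 = 0 carry 1
  1+1+1 = 1 carry 1
  1+0+1 = 0 carry 1
  1+0+1 = 0 carry 1
  1+1+1 = 1 carry 1
  0+0+1 = 1
  0+0 = 0
  1+1 = 0 carry 1
  1+0+1 = 0 carry 1
  0+0+1 = 1
  0+1 = 1
  1+1 = 0 carry 1
  1+1+1 = 1 carry 1
  1+0+1 = 0 carry 1
  1+0+1 = 0 carry 1
  1+0+1 = 0 carry 1
  0+1+1 = 0 carry 1
  final carry 1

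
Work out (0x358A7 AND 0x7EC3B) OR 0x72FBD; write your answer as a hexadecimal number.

0x76FBF

0x358A7 AND 0x7EC3B = 0x34823.
Then OR with 0x72FBD.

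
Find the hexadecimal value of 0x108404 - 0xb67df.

Subtract column by column in base 16:
  4-f → 5 (borrow)
  0-d-1 → 2 (borrow)
  4-7-1 → c (borrow)
  8-6-1 → 1
  0-b → 5 (borrow)
  1-0-1 → 0

0x51c25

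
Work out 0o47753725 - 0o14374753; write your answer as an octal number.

Subtract column by column in base 8:
  5-3 → 2
  2-5 → 5 (borrow)
  7-7-1 → 7 (borrow)
  3-4-1 → 6 (borrow)
  5-7-1 → 5 (borrow)
  7-3-1 → 3
  7-4 → 3
  4-1 → 3

0o33356752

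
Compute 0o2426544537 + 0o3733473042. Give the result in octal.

Add column by column in base 8, right to left:
  7+2 = 1 carry 1
  3+4+1 = 0 carry 1
  5+0+1 = 6
  4+3 = 7
  4+7 = 3 carry 1
  5+4+1 = 2 carry 1
  6+3+1 = 2 carry 1
  2+3+1 = 6
  4+7 = 3 carry 1
  2+3+1 = 6

0o6362237601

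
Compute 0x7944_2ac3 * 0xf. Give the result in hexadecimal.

0x71afe816d

Multiply each base-16 digit by 15, carrying:
  3×15 = 45 → write d carry 2
  c×15+2 = 182 → write 6 carry 11
  a×15+11 = 161 → write 1 carry 10
  2×15+10 = 40 → write 8 carry 2
  4×15+2 = 62 → write e carry 3
  4×15+3 = 63 → write f carry 3
  9×15+3 = 138 → write a carry 8
  7×15+8 = 113 → write 1 carry 7
  remaining carry: 7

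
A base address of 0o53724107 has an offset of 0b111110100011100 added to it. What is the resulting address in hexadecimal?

0o53724107 = 0xAFA847 in hexadecimal.
0b111110100011100 = 0x7D1C in hexadecimal.
Add column by column in base 16, right to left:
  7+C = 3 carry 1
  4+1+1 = 6
  8+D = 5 carry 1
  A+7+1 = 2 carry 1
  F+0+1 = 0 carry 1
  A+0+1 = B

0xB02563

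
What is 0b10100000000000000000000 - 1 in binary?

The trailing 20 digits are 0, so subtracting 1 borrows through: they become 1 and the next digit up decrements.

0b10011111111111111111111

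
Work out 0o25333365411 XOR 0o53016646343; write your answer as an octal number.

0o76325523752

XOR each oct digit independently (no carries):
  2^5=7, 5^3=6, 3^0=3, 3^1=2, 3^6=5, 3^6=5, 6^4=2, 5^6=3, 4^3=7, 1^4=5, 1^3=2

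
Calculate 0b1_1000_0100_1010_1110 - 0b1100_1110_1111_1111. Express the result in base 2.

Subtract column by column in base 2:
  0-1 → 1 (borrow)
  1-1-1 → 1 (borrow)
  1-1-1 → 1 (borrow)
  1-1-1 → 1 (borrow)
  0-1-1 → 0 (borrow)
  1-1-1 → 1 (borrow)
  0-1-1 → 0 (borrow)
  1-1-1 → 1 (borrow)
  0-0-1 → 1 (borrow)
  0-1-1 → 0 (borrow)
  1-1-1 → 1 (borrow)
  0-1-1 → 0 (borrow)
  0-0-1 → 1 (borrow)
  0-0-1 → 1 (borrow)
  0-1-1 → 0 (borrow)
  1-1-1 → 1 (borrow)
  1-0-1 → 0

0b1011010110101111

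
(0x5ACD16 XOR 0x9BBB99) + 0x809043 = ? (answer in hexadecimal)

First 0x5ACD16 XOR 0x9BBB99 = 0xC1768F.
Add column by column in base 16, right to left:
  F+3 = 2 carry 1
  8+4+1 = D
  6+0 = 6
  7+9 = 0 carry 1
  1+0+1 = 2
  C+8 = 4 carry 1
  final carry 1

0x14206D2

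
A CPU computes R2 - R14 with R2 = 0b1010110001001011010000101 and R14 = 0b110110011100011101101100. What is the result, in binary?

0b11111101100111100011001

Subtract column by column in base 2:
  1-0 → 1
  0-0 → 0
  1-1 → 0
  0-1 → 1 (borrow)
  0-0-1 → 1 (borrow)
  0-1-1 → 0 (borrow)
  0-1-1 → 0 (borrow)
  1-0-1 → 0
  0-1 → 1 (borrow)
  1-1-1 → 1 (borrow)
  1-1-1 → 1 (borrow)
  0-0-1 → 1 (borrow)
  1-0-1 → 0
  0-0 → 0
  0-1 → 1 (borrow)
  1-1-1 → 1 (borrow)
  0-1-1 → 0 (borrow)
  0-0-1 → 1 (borrow)
  0-0-1 → 1 (borrow)
  1-1-1 → 1 (borrow)
  1-1-1 → 1 (borrow)
  0-0-1 → 1 (borrow)
  1-1-1 → 1 (borrow)
  0-1-1 → 0 (borrow)
  1-0-1 → 0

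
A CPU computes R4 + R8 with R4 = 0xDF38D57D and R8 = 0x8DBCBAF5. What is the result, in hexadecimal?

0x16CF59072

Add column by column in base 16, right to left:
  D+5 = 2 carry 1
  7+F+1 = 7 carry 1
  5+A+1 = 0 carry 1
  D+B+1 = 9 carry 1
  8+C+1 = 5 carry 1
  3+B+1 = F
  F+D = C carry 1
  D+8+1 = 6 carry 1
  final carry 1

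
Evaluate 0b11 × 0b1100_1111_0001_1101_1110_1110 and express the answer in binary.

0b10011011010101100111001010

Multiply each base-2 digit by 3, carrying:
  0×3 = 0 → write 0
  1×3 = 3 → write 1 carry 1
  1×3+1 = 4 → write 0 carry 2
  1×3+2 = 5 → write 1 carry 2
  0×3+2 = 2 → write 0 carry 1
  1×3+1 = 4 → write 0 carry 2
  1×3+2 = 5 → write 1 carry 2
  1×3+2 = 5 → write 1 carry 2
  1×3+2 = 5 → write 1 carry 2
  0×3+2 = 2 → write 0 carry 1
  1×3+1 = 4 → write 0 carry 2
  1×3+2 = 5 → write 1 carry 2
  1×3+2 = 5 → write 1 carry 2
  0×3+2 = 2 → write 0 carry 1
  0×3+1 = 1 → write 1
  0×3 = 0 → write 0
  1×3 = 3 → write 1 carry 1
  1×3+1 = 4 → write 0 carry 2
  1×3+2 = 5 → write 1 carry 2
  1×3+2 = 5 → write 1 carry 2
  0×3+2 = 2 → write 0 carry 1
  0×3+1 = 1 → write 1
  1×3 = 3 → write 1 carry 1
  1×3+1 = 4 → write 0 carry 2
  remaining carry: 10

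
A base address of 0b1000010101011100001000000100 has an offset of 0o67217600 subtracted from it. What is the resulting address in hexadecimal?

0x778A284

0b1000010101011100001000000100 = 0x855C204 in hexadecimal.
0o67217600 = 0xDD1F80 in hexadecimal.
Subtract column by column in base 16:
  4-0 → 4
  0-8 → 8 (borrow)
  2-F-1 → 2 (borrow)
  C-1-1 → A
  5-D → 8 (borrow)
  5-D-1 → 7 (borrow)
  8-0-1 → 7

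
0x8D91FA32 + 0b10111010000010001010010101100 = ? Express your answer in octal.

0x8D91FA32 = 0o21544375062 in octal.
0b10111010000010001010010101100 = 0o2720212254 in octal.
Add column by column in base 8, right to left:
  2+4 = 6
  6+5 = 3 carry 1
  0+2+1 = 3
  5+2 = 7
  7+1 = 0 carry 1
  3+2+1 = 6
  4+0 = 4
  4+2 = 6
  5+7 = 4 carry 1
  1+2+1 = 4
  2+0 = 2

0o24464607336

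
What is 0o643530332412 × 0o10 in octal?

Multiply each base-8 digit by 8, carrying:
  2×8 = 16 → write 0 carry 2
  1×8+2 = 10 → write 2 carry 1
  4×8+1 = 33 → write 1 carry 4
  2×8+4 = 20 → write 4 carry 2
  3×8+2 = 26 → write 2 carry 3
  3×8+3 = 27 → write 3 carry 3
  0×8+3 = 3 → write 3
  3×8 = 24 → write 0 carry 3
  5×8+3 = 43 → write 3 carry 5
  3×8+5 = 29 → write 5 carry 3
  4×8+3 = 35 → write 3 carry 4
  6×8+4 = 52 → write 4 carry 6
  remaining carry: 6

0o6435303324120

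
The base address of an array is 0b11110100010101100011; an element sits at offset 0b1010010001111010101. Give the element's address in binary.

0b101000110100100111000

Add column by column in base 2, right to left:
  1+1 = 0 carry 1
  1+0+1 = 0 carry 1
  0+1+1 = 0 carry 1
  0+0+1 = 1
  0+1 = 1
  1+0 = 1
  1+1 = 0 carry 1
  0+1+1 = 0 carry 1
  1+1+1 = 1 carry 1
  0+1+1 = 0 carry 1
  1+0+1 = 0 carry 1
  0+0+1 = 1
  0+0 = 0
  0+1 = 1
  1+0 = 1
  0+0 = 0
  1+1 = 0 carry 1
  1+0+1 = 0 carry 1
  1+1+1 = 1 carry 1
  1+0+1 = 0 carry 1
  final carry 1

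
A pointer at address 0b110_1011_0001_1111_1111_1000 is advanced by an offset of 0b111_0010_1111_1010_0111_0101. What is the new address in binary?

Add column by column in base 2, right to left:
  0+1 = 1
  0+0 = 0
  0+1 = 1
  1+0 = 1
  1+1 = 0 carry 1
  1+1+1 = 1 carry 1
  1+1+1 = 1 carry 1
  1+0+1 = 0 carry 1
  1+0+1 = 0 carry 1
  1+1+1 = 1 carry 1
  1+0+1 = 0 carry 1
  1+1+1 = 1 carry 1
  1+1+1 = 1 carry 1
  0+1+1 = 0 carry 1
  0+1+1 = 0 carry 1
  0+1+1 = 0 carry 1
  1+0+1 = 0 carry 1
  1+1+1 = 1 carry 1
  0+0+1 = 1
  1+0 = 1
  0+1 = 1
  1+1 = 0 carry 1
  1+1+1 = 1 carry 1
  final carry 1

0b110111100001101001101101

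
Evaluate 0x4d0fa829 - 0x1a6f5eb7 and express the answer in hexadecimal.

0x32a04972

Subtract column by column in base 16:
  9-7 → 2
  2-b → 7 (borrow)
  8-e-1 → 9 (borrow)
  a-5-1 → 4
  f-f → 0
  0-6 → a (borrow)
  d-a-1 → 2
  4-1 → 3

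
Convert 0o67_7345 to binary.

Each octal digit is 3 bits: 6=110 7=111 7=111 3=011 4=100 5=101.

0b110111111011100101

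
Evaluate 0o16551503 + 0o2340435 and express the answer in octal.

Add column by column in base 8, right to left:
  3+5 = 0 carry 1
  0+3+1 = 4
  5+4 = 1 carry 1
  1+0+1 = 2
  5+4 = 1 carry 1
  5+3+1 = 1 carry 1
  6+2+1 = 1 carry 1
  1+0+1 = 2

0o21112140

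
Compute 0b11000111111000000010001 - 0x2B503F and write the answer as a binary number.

0b1110001001111111010010

0x2B503F = 0b1010110101000000111111 in binary.
Subtract column by column in base 2:
  1-1 → 0
  0-1 → 1 (borrow)
  0-1-1 → 0 (borrow)
  0-1-1 → 0 (borrow)
  1-1-1 → 1 (borrow)
  0-1-1 → 0 (borrow)
  0-0-1 → 1 (borrow)
  0-0-1 → 1 (borrow)
  0-0-1 → 1 (borrow)
  0-0-1 → 1 (borrow)
  0-0-1 → 1 (borrow)
  0-0-1 → 1 (borrow)
  1-1-1 → 1 (borrow)
  1-0-1 → 0
  1-1 → 0
  1-0 → 1
  1-1 → 0
  1-1 → 0
  0-0 → 0
  0-1 → 1 (borrow)
  0-0-1 → 1 (borrow)
  1-1-1 → 1 (borrow)
  1-0-1 → 0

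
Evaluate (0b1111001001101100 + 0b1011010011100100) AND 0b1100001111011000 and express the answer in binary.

Add column by column in base 2, right to left:
  0+0 = 0
  0+0 = 0
  1+1 = 0 carry 1
  1+0+1 = 0 carry 1
  0+0+1 = 1
  1+1 = 0 carry 1
  1+1+1 = 1 carry 1
  0+1+1 = 0 carry 1
  0+0+1 = 1
  1+0 = 1
  0+1 = 1
  0+0 = 0
  1+1 = 0 carry 1
  1+1+1 = 1 carry 1
  1+0+1 = 0 carry 1
  1+1+1 = 1 carry 1
  final carry 1
Sum = 0b11010011101010000; now AND with 0b1100001111011000:
  11010011101010000
& 01100001111011000
= 01000001101010000

0b1000001101010000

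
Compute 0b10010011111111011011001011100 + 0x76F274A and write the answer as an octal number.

0b10010011111111011011001011100 = 0o2237733134 in octal.
0x76F274A = 0o733623512 in octal.
Add column by column in base 8, right to left:
  4+2 = 6
  3+1 = 4
  1+5 = 6
  3+3 = 6
  3+2 = 5
  7+6 = 5 carry 1
  7+3+1 = 3 carry 1
  3+3+1 = 7
  2+7 = 1 carry 1
  2+0+1 = 3

0o3173556646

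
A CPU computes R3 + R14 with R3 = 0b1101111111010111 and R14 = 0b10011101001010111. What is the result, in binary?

0b100001101000101110

Add column by column in base 2, right to left:
  1+1 = 0 carry 1
  1+1+1 = 1 carry 1
  1+1+1 = 1 carry 1
  0+0+1 = 1
  1+1 = 0 carry 1
  0+0+1 = 1
  1+1 = 0 carry 1
  1+0+1 = 0 carry 1
  1+0+1 = 0 carry 1
  1+1+1 = 1 carry 1
  1+0+1 = 0 carry 1
  1+1+1 = 1 carry 1
  1+1+1 = 1 carry 1
  0+1+1 = 0 carry 1
  1+0+1 = 0 carry 1
  1+0+1 = 0 carry 1
  0+1+1 = 0 carry 1
  final carry 1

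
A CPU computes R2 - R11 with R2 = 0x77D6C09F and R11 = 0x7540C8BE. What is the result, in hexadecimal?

Subtract column by column in base 16:
  F-E → 1
  9-B → E (borrow)
  0-8-1 → 7 (borrow)
  C-C-1 → F (borrow)
  6-0-1 → 5
  D-4 → 9
  7-5 → 2
  7-7 → 0

0x295F7E1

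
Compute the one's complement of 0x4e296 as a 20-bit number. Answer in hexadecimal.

Each hex digit d becomes f−d:
  4→b, e→1, 2→d, 9→6, 6→9

0xb1d69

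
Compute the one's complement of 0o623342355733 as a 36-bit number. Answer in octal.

Each oct digit d becomes 7−d:
  6→1, 2→5, 3→4, 3→4, 4→3, 2→5, 3→4, 5→2, 5→2, 7→0, 3→4, 3→4

0o154435422044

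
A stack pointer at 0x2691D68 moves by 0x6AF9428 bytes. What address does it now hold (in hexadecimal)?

0x918B190

Add column by column in base 16, right to left:
  8+8 = 0 carry 1
  6+2+1 = 9
  D+4 = 1 carry 1
  1+9+1 = B
  9+F = 8 carry 1
  6+A+1 = 1 carry 1
  2+6+1 = 9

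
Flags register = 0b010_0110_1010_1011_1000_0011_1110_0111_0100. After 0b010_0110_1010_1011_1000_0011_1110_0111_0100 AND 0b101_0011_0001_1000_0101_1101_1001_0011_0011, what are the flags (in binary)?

AND bit by bit (1 only where both bits are 1):
  01001101010101110000011111001110100
& 10100110001100001011101100100110011
= 00000100000100000000001100000110000

0b00000100000100000000001100000110000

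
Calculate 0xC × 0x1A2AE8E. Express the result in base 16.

Multiply each base-16 digit by 12, carrying:
  E×12 = 168 → write 8 carry 10
  8×12+10 = 106 → write A carry 6
  E×12+6 = 174 → write E carry 10
  A×12+10 = 130 → write 2 carry 8
  2×12+8 = 32 → write 0 carry 2
  A×12+2 = 122 → write A carry 7
  1×12+7 = 19 → write 3 carry 1
  remaining carry: 1

0x13A02EA8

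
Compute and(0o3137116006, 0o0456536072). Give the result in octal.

AND each oct digit independently (no carries):
  3&0=0, 1&4=0, 3&5=1, 7&6=6, 1&5=1, 1&3=1, 6&6=6, 0&0=0, 0&7=0, 6&2=2

0o0016116002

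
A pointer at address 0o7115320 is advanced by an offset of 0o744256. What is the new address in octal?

0o10061576

Add column by column in base 8, right to left:
  0+6 = 6
  2+5 = 7
  3+2 = 5
  5+4 = 1 carry 1
  1+4+1 = 6
  1+7 = 0 carry 1
  7+0+1 = 0 carry 1
  final carry 1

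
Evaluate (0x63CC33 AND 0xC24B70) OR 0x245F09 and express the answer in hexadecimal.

0x665F39

0x63CC33 AND 0xC24B70 = 0x424830.
Then OR with 0x245F09.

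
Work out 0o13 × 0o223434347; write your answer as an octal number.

0o3127070755

Multiply each base-8 digit by 11, carrying:
  7×11 = 77 → write 5 carry 9
  4×11+9 = 53 → write 5 carry 6
  3×11+6 = 39 → write 7 carry 4
  4×11+4 = 48 → write 0 carry 6
  3×11+6 = 39 → write 7 carry 4
  4×11+4 = 48 → write 0 carry 6
  3×11+6 = 39 → write 7 carry 4
  2×11+4 = 26 → write 2 carry 3
  2×11+3 = 25 → write 1 carry 3
  remaining carry: 3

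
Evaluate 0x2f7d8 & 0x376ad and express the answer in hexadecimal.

0x27688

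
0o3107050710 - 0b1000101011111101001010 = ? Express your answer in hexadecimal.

0o3107050710 = 0x191c51c8 in hexadecimal.
0b1000101011111101001010 = 0x22bf4a in hexadecimal.
Subtract column by column in base 16:
  8-a → e (borrow)
  c-4-1 → 7
  1-f → 2 (borrow)
  5-b-1 → 9 (borrow)
  c-2-1 → 9
  1-2 → f (borrow)
  9-0-1 → 8
  1-0 → 1

0x18f9927e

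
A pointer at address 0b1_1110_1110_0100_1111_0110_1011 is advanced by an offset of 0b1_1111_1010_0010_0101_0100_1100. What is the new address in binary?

0b11111010000111010010110111

Add column by column in base 2, right to left:
  1+0 = 1
  1+0 = 1
  0+1 = 1
  1+1 = 0 carry 1
  0+0+1 = 1
  1+0 = 1
  1+1 = 0 carry 1
  0+0+1 = 1
  1+1 = 0 carry 1
  1+0+1 = 0 carry 1
  1+1+1 = 1 carry 1
  1+0+1 = 0 carry 1
  0+0+1 = 1
  0+1 = 1
  1+0 = 1
  0+0 = 0
  0+0 = 0
  1+1 = 0 carry 1
  1+0+1 = 0 carry 1
  1+1+1 = 1 carry 1
  0+1+1 = 0 carry 1
  1+1+1 = 1 carry 1
  1+1+1 = 1 carry 1
  1+1+1 = 1 carry 1
  1+1+1 = 1 carry 1
  final carry 1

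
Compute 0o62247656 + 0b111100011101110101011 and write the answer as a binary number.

0o62247656 = 0b110010010100111110101110 in binary.
Add column by column in base 2, right to left:
  0+1 = 1
  1+1 = 0 carry 1
  1+0+1 = 0 carry 1
  1+1+1 = 1 carry 1
  0+0+1 = 1
  1+1 = 0 carry 1
  0+0+1 = 1
  1+1 = 0 carry 1
  1+1+1 = 1 carry 1
  1+1+1 = 1 carry 1
  1+0+1 = 0 carry 1
  1+1+1 = 1 carry 1
  0+1+1 = 0 carry 1
  0+1+1 = 0 carry 1
  1+0+1 = 0 carry 1
  0+0+1 = 1
  1+0 = 1
  0+1 = 1
  0+1 = 1
  1+1 = 0 carry 1
  0+1+1 = 0 carry 1
  0+0+1 = 1
  1+0 = 1
  1+0 = 1

0b111001111000101101011001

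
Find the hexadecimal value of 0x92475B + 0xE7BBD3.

0x17A032E

Add column by column in base 16, right to left:
  B+3 = E
  5+D = 2 carry 1
  7+B+1 = 3 carry 1
  4+B+1 = 0 carry 1
  2+7+1 = A
  9+E = 7 carry 1
  final carry 1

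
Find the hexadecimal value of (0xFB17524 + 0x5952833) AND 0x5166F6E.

Add column by column in base 16, right to left:
  4+3 = 7
  2+3 = 5
  5+8 = D
  7+2 = 9
  1+5 = 6
  B+9 = 4 carry 1
  F+5+1 = 5 carry 1
  final carry 1
Sum = 0x15469D57; now AND with 0x5166F6E:
  1&0=0, 5&5=5, 4&1=0, 6&6=6, 9&6=0, D&F=D, 5&6=4, 7&E=6

0x5060D46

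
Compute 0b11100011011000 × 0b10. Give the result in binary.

Multiply each base-2 digit by 2, carrying:
  0×2 = 0 → write 0
  0×2 = 0 → write 0
  0×2 = 0 → write 0
  1×2 = 2 → write 0 carry 1
  1×2+1 = 3 → write 1 carry 1
  0×2+1 = 1 → write 1
  1×2 = 2 → write 0 carry 1
  1×2+1 = 3 → write 1 carry 1
  0×2+1 = 1 → write 1
  0×2 = 0 → write 0
  0×2 = 0 → write 0
  1×2 = 2 → write 0 carry 1
  1×2+1 = 3 → write 1 carry 1
  1×2+1 = 3 → write 1 carry 1
  remaining carry: 1

0b111000110110000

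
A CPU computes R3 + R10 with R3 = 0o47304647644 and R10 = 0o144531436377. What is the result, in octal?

Add column by column in base 8, right to left:
  4+7 = 3 carry 1
  4+7+1 = 4 carry 1
  6+3+1 = 2 carry 1
  7+6+1 = 6 carry 1
  4+3+1 = 0 carry 1
  6+4+1 = 3 carry 1
  4+1+1 = 6
  0+3 = 3
  3+5 = 0 carry 1
  7+4+1 = 4 carry 1
  4+4+1 = 1 carry 1
  0+1+1 = 2

0o214036306243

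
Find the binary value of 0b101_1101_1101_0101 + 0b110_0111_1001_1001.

Add column by column in base 2, right to left:
  1+1 = 0 carry 1
  0+0+1 = 1
  1+0 = 1
  0+1 = 1
  1+1 = 0 carry 1
  0+0+1 = 1
  1+0 = 1
  1+1 = 0 carry 1
  1+1+1 = 1 carry 1
  0+1+1 = 0 carry 1
  1+1+1 = 1 carry 1
  1+0+1 = 0 carry 1
  1+0+1 = 0 carry 1
  0+1+1 = 0 carry 1
  1+1+1 = 1 carry 1
  final carry 1

0b1100010101101110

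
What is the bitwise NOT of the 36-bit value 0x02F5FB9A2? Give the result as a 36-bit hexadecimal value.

0xFD0A0465D

Each hex digit d becomes F−d:
  0→F, 2→D, F→0, 5→A, F→0, B→4, 9→6, A→5, 2→D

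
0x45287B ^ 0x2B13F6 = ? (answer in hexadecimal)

0x6E3B8D

XOR each hex digit independently (no carries):
  4^2=6, 5^B=E, 2^1=3, 8^3=B, 7^F=8, B^6=D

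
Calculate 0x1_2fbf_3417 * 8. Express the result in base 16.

0x97df9a0b8

Multiply each base-16 digit by 8, carrying:
  7×8 = 56 → write 8 carry 3
  1×8+3 = 11 → write b
  4×8 = 32 → write 0 carry 2
  3×8+2 = 26 → write a carry 1
  f×8+1 = 121 → write 9 carry 7
  b×8+7 = 95 → write f carry 5
  f×8+5 = 125 → write d carry 7
  2×8+7 = 23 → write 7 carry 1
  1×8+1 = 9 → write 9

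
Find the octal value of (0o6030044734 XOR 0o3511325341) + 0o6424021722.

0o14145403417

First 0o6030044734 XOR 0o3511325341 = 0o5521361475.
Add column by column in base 8, right to left:
  5+2 = 7
  7+2 = 1 carry 1
  4+7+1 = 4 carry 1
  1+1+1 = 3
  6+2 = 0 carry 1
  3+0+1 = 4
  1+4 = 5
  2+2 = 4
  5+4 = 1 carry 1
  5+6+1 = 4 carry 1
  final carry 1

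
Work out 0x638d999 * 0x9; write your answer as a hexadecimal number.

Multiply each base-16 digit by 9, carrying:
  9×9 = 81 → write 1 carry 5
  9×9+5 = 86 → write 6 carry 5
  9×9+5 = 86 → write 6 carry 5
  d×9+5 = 122 → write a carry 7
  8×9+7 = 79 → write f carry 4
  3×9+4 = 31 → write f carry 1
  6×9+1 = 55 → write 7 carry 3
  remaining carry: 3

0x37ffa661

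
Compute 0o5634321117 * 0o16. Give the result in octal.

Multiply each base-8 digit by 14, carrying:
  7×14 = 98 → write 2 carry 12
  1×14+12 = 26 → write 2 carry 3
  1×14+3 = 17 → write 1 carry 2
  1×14+2 = 16 → write 0 carry 2
  2×14+2 = 30 → write 6 carry 3
  3×14+3 = 45 → write 5 carry 5
  4×14+5 = 61 → write 5 carry 7
  3×14+7 = 49 → write 1 carry 6
  6×14+6 = 90 → write 2 carry 11
  5×14+11 = 81 → write 1 carry 10
  remaining carry: 12

0o121215560122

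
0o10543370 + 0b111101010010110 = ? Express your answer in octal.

0b111101010010110 = 0o75226 in octal.
Add column by column in base 8, right to left:
  0+6 = 6
  7+2 = 1 carry 1
  3+2+1 = 6
  3+5 = 0 carry 1
  4+7+1 = 4 carry 1
  5+0+1 = 6
  0+0 = 0
  1+0 = 1

0o10640616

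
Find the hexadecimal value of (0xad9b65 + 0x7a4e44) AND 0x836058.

0x36008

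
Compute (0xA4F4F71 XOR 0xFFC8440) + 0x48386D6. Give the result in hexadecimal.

First 0xA4F4F71 XOR 0xFFC8440 = 0x5B3CB31.
Add column by column in base 16, right to left:
  1+6 = 7
  3+D = 0 carry 1
  B+6+1 = 2 carry 1
  C+8+1 = 5 carry 1
  3+3+1 = 7
  B+8 = 3 carry 1
  5+4+1 = A

0xA375207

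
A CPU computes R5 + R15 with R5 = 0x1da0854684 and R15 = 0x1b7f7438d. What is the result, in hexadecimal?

0x1f587c8a11

Add column by column in base 16, right to left:
  4+d = 1 carry 1
  8+8+1 = 1 carry 1
  6+3+1 = a
  4+4 = 8
  5+7 = c
  8+f = 7 carry 1
  0+7+1 = 8
  a+b = 5 carry 1
  d+1+1 = f
  1+0 = 1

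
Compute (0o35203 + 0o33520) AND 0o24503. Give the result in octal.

0o20503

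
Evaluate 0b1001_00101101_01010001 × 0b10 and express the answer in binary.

0b100100101101010100010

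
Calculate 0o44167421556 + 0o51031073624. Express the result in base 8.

0o115220515402

Add column by column in base 8, right to left:
  6+4 = 2 carry 1
  5+2+1 = 0 carry 1
  5+6+1 = 4 carry 1
  1+3+1 = 5
  2+7 = 1 carry 1
  4+0+1 = 5
  7+1 = 0 carry 1
  6+3+1 = 2 carry 1
  1+0+1 = 2
  4+1 = 5
  4+5 = 1 carry 1
  final carry 1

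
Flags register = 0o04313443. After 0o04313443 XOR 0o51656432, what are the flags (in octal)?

0o55545071

XOR each oct digit independently (no carries):
  0^5=5, 4^1=5, 3^6=5, 1^5=4, 3^6=5, 4^4=0, 4^3=7, 3^2=1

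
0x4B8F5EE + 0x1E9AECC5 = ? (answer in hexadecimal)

0x2353E2B3

Add column by column in base 16, right to left:
  E+5 = 3 carry 1
  E+C+1 = B carry 1
  5+C+1 = 2 carry 1
  F+E+1 = E carry 1
  8+A+1 = 3 carry 1
  B+9+1 = 5 carry 1
  4+E+1 = 3 carry 1
  0+1+1 = 2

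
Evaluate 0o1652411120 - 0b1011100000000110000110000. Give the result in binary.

0o1652411120 = 0b1110101010100001001001010000 in binary.
Subtract column by column in base 2:
  0-0 → 0
  0-0 → 0
  0-0 → 0
  0-0 → 0
  1-1 → 0
  0-1 → 1 (borrow)
  1-0-1 → 0
  0-0 → 0
  0-0 → 0
  1-0 → 1
  0-1 → 1 (borrow)
  0-1-1 → 0 (borrow)
  1-0-1 → 0
  0-0 → 0
  0-0 → 0
  0-0 → 0
  0-0 → 0
  1-0 → 1
  0-0 → 0
  1-0 → 1
  0-1 → 1 (borrow)
  1-1-1 → 1 (borrow)
  0-1-1 → 0 (borrow)
  1-0-1 → 0
  0-1 → 1 (borrow)
  1-0-1 → 0
  1-0 → 1
  1-0 → 1

0b1101001110100000011000100000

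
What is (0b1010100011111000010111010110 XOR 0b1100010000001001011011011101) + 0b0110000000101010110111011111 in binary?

0b1100110100011100000011101010

First 0b1010100011111000010111010110 XOR 0b1100010000001001011011011101 = 0b0110110011110001001100001011.
Add column by column in base 2, right to left:
  1+1 = 0 carry 1
  1+1+1 = 1 carry 1
  0+1+1 = 0 carry 1
  1+1+1 = 1 carry 1
  0+1+1 = 0 carry 1
  0+0+1 = 1
  0+1 = 1
  0+1 = 1
  1+1 = 0 carry 1
  1+0+1 = 0 carry 1
  0+1+1 = 0 carry 1
  0+1+1 = 0 carry 1
  1+0+1 = 0 carry 1
  0+1+1 = 0 carry 1
  0+0+1 = 1
  0+1 = 1
  1+0 = 1
  1+1 = 0 carry 1
  1+0+1 = 0 carry 1
  1+0+1 = 0 carry 1
  0+0+1 = 1
  0+0 = 0
  1+0 = 1
  1+0 = 1
  0+0 = 0
  1+1 = 0 carry 1
  1+1+1 = 1 carry 1
  final carry 1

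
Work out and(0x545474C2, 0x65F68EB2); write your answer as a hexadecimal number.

0x44540482

AND each hex digit independently (no carries):
  5&6=4, 4&5=4, 5&F=5, 4&6=4, 7&8=0, 4&E=4, C&B=8, 2&2=2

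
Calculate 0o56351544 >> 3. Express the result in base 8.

Shifting right by 3 bits = 1 oct digit: drop the last 1.

0o5635154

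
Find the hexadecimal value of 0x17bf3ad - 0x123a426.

0x584f87

Subtract column by column in base 16:
  d-6 → 7
  a-2 → 8
  3-4 → f (borrow)
  f-a-1 → 4
  b-3 → 8
  7-2 → 5
  1-1 → 0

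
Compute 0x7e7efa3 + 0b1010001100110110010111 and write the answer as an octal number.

0o1004136472

0x7e7efa3 = 0o771767643 in octal.
0b1010001100110110010111 = 0o12146627 in octal.
Add column by column in base 8, right to left:
  3+7 = 2 carry 1
  4+2+1 = 7
  6+6 = 4 carry 1
  7+6+1 = 6 carry 1
  6+4+1 = 3 carry 1
  7+1+1 = 1 carry 1
  1+2+1 = 4
  7+1 = 0 carry 1
  7+0+1 = 0 carry 1
  final carry 1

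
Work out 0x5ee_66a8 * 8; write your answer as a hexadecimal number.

0x2f733540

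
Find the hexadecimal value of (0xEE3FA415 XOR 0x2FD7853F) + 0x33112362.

First 0xEE3FA415 XOR 0x2FD7853F = 0xC1E8212A.
Add column by column in base 16, right to left:
  A+2 = C
  2+6 = 8
  1+3 = 4
  2+2 = 4
  8+1 = 9
  E+1 = F
  1+3 = 4
  C+3 = F

0xF4F9448C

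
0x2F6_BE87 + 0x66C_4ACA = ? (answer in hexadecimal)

Add column by column in base 16, right to left:
  7+A = 1 carry 1
  8+C+1 = 5 carry 1
  E+A+1 = 9 carry 1
  B+4+1 = 0 carry 1
  6+C+1 = 3 carry 1
  F+6+1 = 6 carry 1
  2+6+1 = 9

0x9630951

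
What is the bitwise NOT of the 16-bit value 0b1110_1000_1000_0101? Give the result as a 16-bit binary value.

Invert each bit: 1110100010000101 → 0001011101111010.

0b0001011101111010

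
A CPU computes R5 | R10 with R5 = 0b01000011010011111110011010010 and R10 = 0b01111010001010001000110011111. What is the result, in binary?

0b01111011011011111110111011111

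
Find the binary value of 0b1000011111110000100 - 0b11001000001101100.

0b101010111100011000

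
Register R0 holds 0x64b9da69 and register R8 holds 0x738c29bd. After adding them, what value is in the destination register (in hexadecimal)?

Add column by column in base 16, right to left:
  9+d = 6 carry 1
  6+b+1 = 2 carry 1
  a+9+1 = 4 carry 1
  d+2+1 = 0 carry 1
  9+c+1 = 6 carry 1
  b+8+1 = 4 carry 1
  4+3+1 = 8
  6+7 = d

0xd8460426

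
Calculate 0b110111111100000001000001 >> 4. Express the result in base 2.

0b11011111110000000100

Right shift by 4: drop the 4 least-significant bits.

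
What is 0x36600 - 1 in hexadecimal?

The trailing 2 digits are 0, so subtracting 1 borrows through: they become F and the next digit up decrements.

0x365FF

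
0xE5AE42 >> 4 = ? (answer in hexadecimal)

0xE5AE4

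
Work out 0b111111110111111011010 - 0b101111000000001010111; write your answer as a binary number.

Subtract column by column in base 2:
  0-1 → 1 (borrow)
  1-1-1 → 1 (borrow)
  0-1-1 → 0 (borrow)
  1-0-1 → 0
  1-1 → 0
  0-0 → 0
  1-1 → 0
  1-0 → 1
  1-0 → 1
  1-0 → 1
  1-0 → 1
  1-0 → 1
  0-0 → 0
  1-0 → 1
  1-0 → 1
  1-1 → 0
  1-1 → 0
  1-1 → 0
  1-1 → 0
  1-0 → 1
  1-1 → 0

0b10000110111110000011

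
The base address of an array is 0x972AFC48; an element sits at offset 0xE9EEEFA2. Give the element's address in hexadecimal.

Add column by column in base 16, right to left:
  8+2 = A
  4+A = E
  C+F = B carry 1
  F+E+1 = E carry 1
  A+E+1 = 9 carry 1
  2+E+1 = 1 carry 1
  7+9+1 = 1 carry 1
  9+E+1 = 8 carry 1
  final carry 1

0x18119EBEA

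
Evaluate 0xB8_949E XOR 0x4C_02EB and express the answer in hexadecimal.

XOR each hex digit independently (no carries):
  B^4=F, 8^C=4, 9^0=9, 4^2=6, 9^E=7, E^B=5

0xF49675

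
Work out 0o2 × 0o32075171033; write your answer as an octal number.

0o64172362066

Multiply each base-8 digit by 2, carrying:
  3×2 = 6 → write 6
  3×2 = 6 → write 6
  0×2 = 0 → write 0
  1×2 = 2 → write 2
  7×2 = 14 → write 6 carry 1
  1×2+1 = 3 → write 3
  5×2 = 10 → write 2 carry 1
  7×2+1 = 15 → write 7 carry 1
  0×2+1 = 1 → write 1
  2×2 = 4 → write 4
  3×2 = 6 → write 6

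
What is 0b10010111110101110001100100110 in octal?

Group the bits in threes: 010 010 111 110 101 110 001 100 100 110 → 2276561446.

0o2276561446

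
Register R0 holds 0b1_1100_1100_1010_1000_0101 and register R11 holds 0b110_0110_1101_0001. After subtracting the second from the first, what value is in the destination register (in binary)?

0b111000110001110110100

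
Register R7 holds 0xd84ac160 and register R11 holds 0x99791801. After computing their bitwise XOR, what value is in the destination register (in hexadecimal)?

0x4133d961

XOR each hex digit independently (no carries):
  d^9=4, 8^9=1, 4^7=3, a^9=3, c^1=d, 1^8=9, 6^0=6, 0^1=1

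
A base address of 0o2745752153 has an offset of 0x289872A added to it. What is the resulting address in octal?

0o3210255625

0x289872A = 0o242303452 in octal.
Add column by column in base 8, right to left:
  3+2 = 5
  5+5 = 2 carry 1
  1+4+1 = 6
  2+3 = 5
  5+0 = 5
  7+3 = 2 carry 1
  5+2+1 = 0 carry 1
  4+4+1 = 1 carry 1
  7+2+1 = 2 carry 1
  2+0+1 = 3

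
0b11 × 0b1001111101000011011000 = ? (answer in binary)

0b11101110111001010001000

Multiply each base-2 digit by 3, carrying:
  0×3 = 0 → write 0
  0×3 = 0 → write 0
  0×3 = 0 → write 0
  1×3 = 3 → write 1 carry 1
  1×3+1 = 4 → write 0 carry 2
  0×3+2 = 2 → write 0 carry 1
  1×3+1 = 4 → write 0 carry 2
  1×3+2 = 5 → write 1 carry 2
  0×3+2 = 2 → write 0 carry 1
  0×3+1 = 1 → write 1
  0×3 = 0 → write 0
  0×3 = 0 → write 0
  1×3 = 3 → write 1 carry 1
  0×3+1 = 1 → write 1
  1×3 = 3 → write 1 carry 1
  1×3+1 = 4 → write 0 carry 2
  1×3+2 = 5 → write 1 carry 2
  1×3+2 = 5 → write 1 carry 2
  1×3+2 = 5 → write 1 carry 2
  0×3+2 = 2 → write 0 carry 1
  0×3+1 = 1 → write 1
  1×3 = 3 → write 1 carry 1
  remaining carry: 1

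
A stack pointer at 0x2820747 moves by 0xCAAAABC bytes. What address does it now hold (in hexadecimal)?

Add column by column in base 16, right to left:
  7+C = 3 carry 1
  4+B+1 = 0 carry 1
  7+A+1 = 2 carry 1
  0+A+1 = B
  2+A = C
  8+A = 2 carry 1
  2+C+1 = F

0xF2CB203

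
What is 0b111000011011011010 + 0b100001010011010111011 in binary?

Add column by column in base 2, right to left:
  0+1 = 1
  1+1 = 0 carry 1
  0+0+1 = 1
  1+1 = 0 carry 1
  1+1+1 = 1 carry 1
  0+1+1 = 0 carry 1
  1+0+1 = 0 carry 1
  1+1+1 = 1 carry 1
  0+0+1 = 1
  1+1 = 0 carry 1
  1+1+1 = 1 carry 1
  0+0+1 = 1
  0+0 = 0
  0+1 = 1
  0+0 = 0
  1+1 = 0 carry 1
  1+0+1 = 0 carry 1
  1+0+1 = 0 carry 1
  0+0+1 = 1
  0+0 = 0
  0+1 = 1

0b101000010110110010101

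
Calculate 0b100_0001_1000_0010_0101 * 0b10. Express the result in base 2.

Multiply each base-2 digit by 2, carrying:
  1×2 = 2 → write 0 carry 1
  0×2+1 = 1 → write 1
  1×2 = 2 → write 0 carry 1
  0×2+1 = 1 → write 1
  0×2 = 0 → write 0
  1×2 = 2 → write 0 carry 1
  0×2+1 = 1 → write 1
  0×2 = 0 → write 0
  0×2 = 0 → write 0
  0×2 = 0 → write 0
  0×2 = 0 → write 0
  1×2 = 2 → write 0 carry 1
  1×2+1 = 3 → write 1 carry 1
  0×2+1 = 1 → write 1
  0×2 = 0 → write 0
  0×2 = 0 → write 0
  0×2 = 0 → write 0
  0×2 = 0 → write 0
  1×2 = 2 → write 0 carry 1
  remaining carry: 1

0b10000011000001001010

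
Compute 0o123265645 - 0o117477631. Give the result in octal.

Subtract column by column in base 8:
  5-1 → 4
  4-3 → 1
  6-6 → 0
  5-7 → 6 (borrow)
  6-7-1 → 6 (borrow)
  2-4-1 → 5 (borrow)
  3-7-1 → 3 (borrow)
  2-1-1 → 0
  1-1 → 0

0o3566014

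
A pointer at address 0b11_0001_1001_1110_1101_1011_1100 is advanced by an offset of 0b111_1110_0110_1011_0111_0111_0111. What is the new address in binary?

0b1011000000001010010100110011

Add column by column in base 2, right to left:
  0+1 = 1
  0+1 = 1
  1+1 = 0 carry 1
  1+0+1 = 0 carry 1
  1+1+1 = 1 carry 1
  1+1+1 = 1 carry 1
  0+1+1 = 0 carry 1
  1+0+1 = 0 carry 1
  1+1+1 = 1 carry 1
  0+1+1 = 0 carry 1
  1+1+1 = 1 carry 1
  1+0+1 = 0 carry 1
  0+1+1 = 0 carry 1
  1+1+1 = 1 carry 1
  1+0+1 = 0 carry 1
  1+1+1 = 1 carry 1
  1+0+1 = 0 carry 1
  0+1+1 = 0 carry 1
  0+1+1 = 0 carry 1
  1+0+1 = 0 carry 1
  1+0+1 = 0 carry 1
  0+1+1 = 0 carry 1
  0+1+1 = 0 carry 1
  0+1+1 = 0 carry 1
  1+1+1 = 1 carry 1
  1+1+1 = 1 carry 1
  0+1+1 = 0 carry 1
  final carry 1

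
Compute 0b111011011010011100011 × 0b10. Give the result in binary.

Multiply each base-2 digit by 2, carrying:
  1×2 = 2 → write 0 carry 1
  1×2+1 = 3 → write 1 carry 1
  0×2+1 = 1 → write 1
  0×2 = 0 → write 0
  0×2 = 0 → write 0
  1×2 = 2 → write 0 carry 1
  1×2+1 = 3 → write 1 carry 1
  1×2+1 = 3 → write 1 carry 1
  0×2+1 = 1 → write 1
  0×2 = 0 → write 0
  1×2 = 2 → write 0 carry 1
  0×2+1 = 1 → write 1
  1×2 = 2 → write 0 carry 1
  1×2+1 = 3 → write 1 carry 1
  0×2+1 = 1 → write 1
  1×2 = 2 → write 0 carry 1
  1×2+1 = 3 → write 1 carry 1
  0×2+1 = 1 → write 1
  1×2 = 2 → write 0 carry 1
  1×2+1 = 3 → write 1 carry 1
  1×2+1 = 3 → write 1 carry 1
  remaining carry: 1

0b1110110110100111000110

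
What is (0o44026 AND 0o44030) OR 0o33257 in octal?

0o44026 AND 0o44030 = 0o44020.
Then OR with 0o33257.

0o77277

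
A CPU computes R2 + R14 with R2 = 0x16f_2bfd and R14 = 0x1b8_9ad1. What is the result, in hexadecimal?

Add column by column in base 16, right to left:
  d+1 = e
  f+d = c carry 1
  b+a+1 = 6 carry 1
  2+9+1 = c
  f+8 = 7 carry 1
  6+b+1 = 2 carry 1
  1+1+1 = 3

0x327c6ce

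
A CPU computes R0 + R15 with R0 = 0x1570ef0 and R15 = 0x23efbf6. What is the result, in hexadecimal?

Add column by column in base 16, right to left:
  0+6 = 6
  f+f = e carry 1
  e+b+1 = a carry 1
  0+f+1 = 0 carry 1
  7+e+1 = 6 carry 1
  5+3+1 = 9
  1+2 = 3

0x3960ae6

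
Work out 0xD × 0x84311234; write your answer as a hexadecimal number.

0x6B67DECA4

Multiply each base-16 digit by 13, carrying:
  4×13 = 52 → write 4 carry 3
  3×13+3 = 42 → write A carry 2
  2×13+2 = 28 → write C carry 1
  1×13+1 = 14 → write E
  1×13 = 13 → write D
  3×13 = 39 → write 7 carry 2
  4×13+2 = 54 → write 6 carry 3
  8×13+3 = 107 → write B carry 6
  remaining carry: 6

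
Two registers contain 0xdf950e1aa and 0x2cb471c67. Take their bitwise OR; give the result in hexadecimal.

OR each hex digit independently (no carries):
  d|2=f, f|c=f, 9|b=b, 5|4=5, 0|7=7, e|1=f, 1|c=d, a|6=e, a|7=f

0xffb57fdef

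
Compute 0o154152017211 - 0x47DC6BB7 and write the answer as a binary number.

0o154152017211 = 0b1101100001101010000001111010001001 in binary.
0x47DC6BB7 = 0b1000111110111000110101110110111 in binary.
Subtract column by column in base 2:
  1-1 → 0
  0-1 → 1 (borrow)
  0-1-1 → 0 (borrow)
  1-0-1 → 0
  0-1 → 1 (borrow)
  0-1-1 → 0 (borrow)
  0-0-1 → 1 (borrow)
  1-1-1 → 1 (borrow)
  0-1-1 → 0 (borrow)
  1-1-1 → 1 (borrow)
  1-0-1 → 0
  1-1 → 0
  1-0 → 1
  0-1 → 1 (borrow)
  0-1-1 → 0 (borrow)
  0-0-1 → 1 (borrow)
  0-0-1 → 1 (borrow)
  0-0-1 → 1 (borrow)
  0-1-1 → 0 (borrow)
  1-1-1 → 1 (borrow)
  0-1-1 → 0 (borrow)
  1-0-1 → 0
  0-1 → 1 (borrow)
  1-1-1 → 1 (borrow)
  1-1-1 → 1 (borrow)
  0-1-1 → 0 (borrow)
  0-1-1 → 0 (borrow)
  0-0-1 → 1 (borrow)
  0-0-1 → 1 (borrow)
  1-0-1 → 0
  1-1 → 0
  0-0 → 0
  1-0 → 1
  1-0 → 1

0b1100011001110010111011001011010010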